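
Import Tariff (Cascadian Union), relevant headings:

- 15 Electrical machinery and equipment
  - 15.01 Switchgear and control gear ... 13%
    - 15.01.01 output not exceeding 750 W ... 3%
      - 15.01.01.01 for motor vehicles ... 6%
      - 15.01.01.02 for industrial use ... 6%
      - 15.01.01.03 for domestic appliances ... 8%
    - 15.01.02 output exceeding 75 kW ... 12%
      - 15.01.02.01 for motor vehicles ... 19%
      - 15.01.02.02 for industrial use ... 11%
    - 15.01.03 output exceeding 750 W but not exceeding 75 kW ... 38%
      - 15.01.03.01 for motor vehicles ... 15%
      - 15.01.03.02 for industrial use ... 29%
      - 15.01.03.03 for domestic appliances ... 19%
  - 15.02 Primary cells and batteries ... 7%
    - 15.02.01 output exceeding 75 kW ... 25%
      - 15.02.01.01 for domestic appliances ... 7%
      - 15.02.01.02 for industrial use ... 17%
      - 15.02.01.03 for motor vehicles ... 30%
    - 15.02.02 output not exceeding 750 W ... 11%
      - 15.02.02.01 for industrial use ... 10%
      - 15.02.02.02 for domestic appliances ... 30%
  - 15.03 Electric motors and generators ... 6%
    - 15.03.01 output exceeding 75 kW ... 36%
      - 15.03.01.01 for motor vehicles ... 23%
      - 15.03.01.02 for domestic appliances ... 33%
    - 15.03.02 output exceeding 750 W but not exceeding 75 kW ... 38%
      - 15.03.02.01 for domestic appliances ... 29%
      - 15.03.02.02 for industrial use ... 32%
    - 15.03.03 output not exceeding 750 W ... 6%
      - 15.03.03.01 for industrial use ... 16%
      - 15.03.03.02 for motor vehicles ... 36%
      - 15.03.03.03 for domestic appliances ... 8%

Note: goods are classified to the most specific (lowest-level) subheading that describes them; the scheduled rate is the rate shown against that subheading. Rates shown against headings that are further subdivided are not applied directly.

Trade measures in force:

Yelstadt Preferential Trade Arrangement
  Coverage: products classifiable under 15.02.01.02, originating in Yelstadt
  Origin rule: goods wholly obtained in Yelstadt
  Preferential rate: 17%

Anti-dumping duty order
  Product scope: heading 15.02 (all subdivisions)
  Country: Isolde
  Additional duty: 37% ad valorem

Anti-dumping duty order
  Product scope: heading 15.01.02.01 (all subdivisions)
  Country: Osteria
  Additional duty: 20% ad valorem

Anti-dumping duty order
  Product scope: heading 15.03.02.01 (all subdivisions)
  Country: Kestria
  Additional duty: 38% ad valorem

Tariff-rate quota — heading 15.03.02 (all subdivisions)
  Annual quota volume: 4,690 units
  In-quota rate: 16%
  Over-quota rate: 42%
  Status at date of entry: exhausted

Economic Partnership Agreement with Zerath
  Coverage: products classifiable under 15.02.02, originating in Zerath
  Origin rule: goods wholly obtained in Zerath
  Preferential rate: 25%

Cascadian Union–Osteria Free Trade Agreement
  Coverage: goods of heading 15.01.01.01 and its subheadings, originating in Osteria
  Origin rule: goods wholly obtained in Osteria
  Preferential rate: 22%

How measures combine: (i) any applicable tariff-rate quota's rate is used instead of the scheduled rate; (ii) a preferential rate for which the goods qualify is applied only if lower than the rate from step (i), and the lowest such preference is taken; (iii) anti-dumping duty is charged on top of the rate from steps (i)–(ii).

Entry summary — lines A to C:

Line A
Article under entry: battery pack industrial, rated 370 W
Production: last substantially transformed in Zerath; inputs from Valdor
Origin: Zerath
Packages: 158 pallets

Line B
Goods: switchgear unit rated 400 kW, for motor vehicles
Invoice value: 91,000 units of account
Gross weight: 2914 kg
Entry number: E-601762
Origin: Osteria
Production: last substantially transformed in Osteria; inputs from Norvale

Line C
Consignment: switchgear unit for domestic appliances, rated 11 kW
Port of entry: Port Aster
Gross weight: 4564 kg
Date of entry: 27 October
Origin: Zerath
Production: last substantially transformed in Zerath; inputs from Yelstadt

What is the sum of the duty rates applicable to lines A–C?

Line A: battery pack → 15.02; rated 370 W → 15.02.02; industrial → 15.02.02.01. Scheduled 10%. Zerath agreement on 15.02.02: not wholly obtained. → 10%.
Line B: switchgear unit → 15.01; rated 400 kW → 15.01.02; for motor vehicles → 15.01.02.01. Scheduled 19%. Osteria agreement on 15.01.01.01: 15.01.02.01 not covered; anti-dumping (Osteria, 15.01.02.01): +20%; total 19% + 20% = 39%. → 39%.
Line C: switchgear unit → 15.01; rated 11 kW → 15.01.03; for domestic appliances → 15.01.03.03. Scheduled 19%. Zerath agreement on 15.02.02: 15.01.03.03 not covered. → 19%.
Sum: 10% + 39% + 19% = 68%.

68%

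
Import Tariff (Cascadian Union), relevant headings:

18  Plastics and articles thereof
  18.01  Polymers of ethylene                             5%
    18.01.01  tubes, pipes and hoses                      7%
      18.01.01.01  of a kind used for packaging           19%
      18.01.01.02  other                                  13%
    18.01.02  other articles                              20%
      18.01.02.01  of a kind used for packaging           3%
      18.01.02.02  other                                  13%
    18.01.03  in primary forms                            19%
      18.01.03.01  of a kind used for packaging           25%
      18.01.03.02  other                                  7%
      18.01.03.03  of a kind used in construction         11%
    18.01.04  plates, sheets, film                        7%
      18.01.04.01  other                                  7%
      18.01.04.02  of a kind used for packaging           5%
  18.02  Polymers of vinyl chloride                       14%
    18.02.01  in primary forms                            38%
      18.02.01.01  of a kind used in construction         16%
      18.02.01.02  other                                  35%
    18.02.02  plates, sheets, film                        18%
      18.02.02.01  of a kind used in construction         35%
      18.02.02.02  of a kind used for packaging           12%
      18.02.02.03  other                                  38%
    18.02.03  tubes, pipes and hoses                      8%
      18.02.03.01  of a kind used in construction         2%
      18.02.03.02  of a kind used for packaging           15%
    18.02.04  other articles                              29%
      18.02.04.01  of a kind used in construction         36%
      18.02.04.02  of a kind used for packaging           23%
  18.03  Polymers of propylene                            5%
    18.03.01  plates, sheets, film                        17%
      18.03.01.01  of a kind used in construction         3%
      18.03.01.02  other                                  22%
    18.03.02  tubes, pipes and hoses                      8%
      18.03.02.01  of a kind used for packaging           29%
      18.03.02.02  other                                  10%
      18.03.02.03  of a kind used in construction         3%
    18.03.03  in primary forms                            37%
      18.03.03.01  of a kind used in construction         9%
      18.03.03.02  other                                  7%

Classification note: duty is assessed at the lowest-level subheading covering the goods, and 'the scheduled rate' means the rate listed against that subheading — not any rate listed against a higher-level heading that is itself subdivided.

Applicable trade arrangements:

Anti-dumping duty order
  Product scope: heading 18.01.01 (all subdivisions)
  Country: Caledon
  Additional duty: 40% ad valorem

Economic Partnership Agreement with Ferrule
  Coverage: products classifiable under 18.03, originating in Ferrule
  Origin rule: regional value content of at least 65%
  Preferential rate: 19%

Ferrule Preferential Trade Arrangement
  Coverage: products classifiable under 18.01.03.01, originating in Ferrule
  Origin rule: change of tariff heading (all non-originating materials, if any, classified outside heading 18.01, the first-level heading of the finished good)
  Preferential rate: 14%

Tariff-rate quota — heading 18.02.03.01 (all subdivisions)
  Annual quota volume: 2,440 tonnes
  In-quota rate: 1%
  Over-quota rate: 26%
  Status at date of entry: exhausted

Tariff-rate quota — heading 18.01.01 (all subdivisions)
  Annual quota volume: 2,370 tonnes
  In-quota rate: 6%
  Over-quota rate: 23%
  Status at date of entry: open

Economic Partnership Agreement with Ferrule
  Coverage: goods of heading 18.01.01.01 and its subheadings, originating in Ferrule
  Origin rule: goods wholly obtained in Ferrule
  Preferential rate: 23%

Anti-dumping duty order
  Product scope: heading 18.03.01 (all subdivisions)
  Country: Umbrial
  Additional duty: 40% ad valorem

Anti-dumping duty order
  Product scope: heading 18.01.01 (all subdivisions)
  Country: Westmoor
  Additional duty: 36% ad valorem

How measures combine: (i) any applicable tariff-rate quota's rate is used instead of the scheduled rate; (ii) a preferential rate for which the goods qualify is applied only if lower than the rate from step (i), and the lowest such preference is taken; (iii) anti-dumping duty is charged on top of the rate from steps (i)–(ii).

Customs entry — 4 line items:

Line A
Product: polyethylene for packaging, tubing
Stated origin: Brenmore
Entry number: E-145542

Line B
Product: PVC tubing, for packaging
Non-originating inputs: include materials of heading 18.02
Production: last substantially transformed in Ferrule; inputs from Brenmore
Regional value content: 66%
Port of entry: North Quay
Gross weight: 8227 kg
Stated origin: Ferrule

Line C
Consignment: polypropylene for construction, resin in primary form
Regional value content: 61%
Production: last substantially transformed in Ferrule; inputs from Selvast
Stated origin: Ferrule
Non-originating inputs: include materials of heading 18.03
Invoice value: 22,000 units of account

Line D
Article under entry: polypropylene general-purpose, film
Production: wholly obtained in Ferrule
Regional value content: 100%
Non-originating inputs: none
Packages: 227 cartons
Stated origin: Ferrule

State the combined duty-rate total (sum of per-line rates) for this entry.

49%

Line A: polyethylene → 18.01; tubing → 18.01.01; for packaging → 18.01.01.01. Scheduled 19%. quota on 18.01.01 open → in-quota 6%. → 6%.
Line B: PVC → 18.02; tubing → 18.02.03; for packaging → 18.02.03.02. Scheduled 15%. Ferrule agreement on 18.03: 18.02.03.02 not covered; Ferrule agreement on 18.01.03.01: 18.02.03.02 not covered; Ferrule agreement on 18.01.01.01: 18.02.03.02 not covered. → 15%.
Line C: polypropylene → 18.03; resin in primary form → 18.03.03; for construction → 18.03.03.01. Scheduled 9%. Ferrule agreement on 18.03: RVC < 65%; Ferrule agreement on 18.01.03.01: 18.03.03.01 not covered; Ferrule agreement on 18.01.01.01: 18.03.03.01 not covered. → 9%.
Line D: polypropylene → 18.03; film → 18.03.01; general-purpose → 18.03.01.02. Scheduled 22%. Ferrule agreement on 18.03: RVC ≥ 65% → 19% available; Ferrule agreement on 18.01.03.01: 18.03.01.02 not covered; Ferrule agreement on 18.01.01.01: 18.03.01.02 not covered; preferential 19%. → 19%.
Sum: 6% + 15% + 9% + 19% = 49%.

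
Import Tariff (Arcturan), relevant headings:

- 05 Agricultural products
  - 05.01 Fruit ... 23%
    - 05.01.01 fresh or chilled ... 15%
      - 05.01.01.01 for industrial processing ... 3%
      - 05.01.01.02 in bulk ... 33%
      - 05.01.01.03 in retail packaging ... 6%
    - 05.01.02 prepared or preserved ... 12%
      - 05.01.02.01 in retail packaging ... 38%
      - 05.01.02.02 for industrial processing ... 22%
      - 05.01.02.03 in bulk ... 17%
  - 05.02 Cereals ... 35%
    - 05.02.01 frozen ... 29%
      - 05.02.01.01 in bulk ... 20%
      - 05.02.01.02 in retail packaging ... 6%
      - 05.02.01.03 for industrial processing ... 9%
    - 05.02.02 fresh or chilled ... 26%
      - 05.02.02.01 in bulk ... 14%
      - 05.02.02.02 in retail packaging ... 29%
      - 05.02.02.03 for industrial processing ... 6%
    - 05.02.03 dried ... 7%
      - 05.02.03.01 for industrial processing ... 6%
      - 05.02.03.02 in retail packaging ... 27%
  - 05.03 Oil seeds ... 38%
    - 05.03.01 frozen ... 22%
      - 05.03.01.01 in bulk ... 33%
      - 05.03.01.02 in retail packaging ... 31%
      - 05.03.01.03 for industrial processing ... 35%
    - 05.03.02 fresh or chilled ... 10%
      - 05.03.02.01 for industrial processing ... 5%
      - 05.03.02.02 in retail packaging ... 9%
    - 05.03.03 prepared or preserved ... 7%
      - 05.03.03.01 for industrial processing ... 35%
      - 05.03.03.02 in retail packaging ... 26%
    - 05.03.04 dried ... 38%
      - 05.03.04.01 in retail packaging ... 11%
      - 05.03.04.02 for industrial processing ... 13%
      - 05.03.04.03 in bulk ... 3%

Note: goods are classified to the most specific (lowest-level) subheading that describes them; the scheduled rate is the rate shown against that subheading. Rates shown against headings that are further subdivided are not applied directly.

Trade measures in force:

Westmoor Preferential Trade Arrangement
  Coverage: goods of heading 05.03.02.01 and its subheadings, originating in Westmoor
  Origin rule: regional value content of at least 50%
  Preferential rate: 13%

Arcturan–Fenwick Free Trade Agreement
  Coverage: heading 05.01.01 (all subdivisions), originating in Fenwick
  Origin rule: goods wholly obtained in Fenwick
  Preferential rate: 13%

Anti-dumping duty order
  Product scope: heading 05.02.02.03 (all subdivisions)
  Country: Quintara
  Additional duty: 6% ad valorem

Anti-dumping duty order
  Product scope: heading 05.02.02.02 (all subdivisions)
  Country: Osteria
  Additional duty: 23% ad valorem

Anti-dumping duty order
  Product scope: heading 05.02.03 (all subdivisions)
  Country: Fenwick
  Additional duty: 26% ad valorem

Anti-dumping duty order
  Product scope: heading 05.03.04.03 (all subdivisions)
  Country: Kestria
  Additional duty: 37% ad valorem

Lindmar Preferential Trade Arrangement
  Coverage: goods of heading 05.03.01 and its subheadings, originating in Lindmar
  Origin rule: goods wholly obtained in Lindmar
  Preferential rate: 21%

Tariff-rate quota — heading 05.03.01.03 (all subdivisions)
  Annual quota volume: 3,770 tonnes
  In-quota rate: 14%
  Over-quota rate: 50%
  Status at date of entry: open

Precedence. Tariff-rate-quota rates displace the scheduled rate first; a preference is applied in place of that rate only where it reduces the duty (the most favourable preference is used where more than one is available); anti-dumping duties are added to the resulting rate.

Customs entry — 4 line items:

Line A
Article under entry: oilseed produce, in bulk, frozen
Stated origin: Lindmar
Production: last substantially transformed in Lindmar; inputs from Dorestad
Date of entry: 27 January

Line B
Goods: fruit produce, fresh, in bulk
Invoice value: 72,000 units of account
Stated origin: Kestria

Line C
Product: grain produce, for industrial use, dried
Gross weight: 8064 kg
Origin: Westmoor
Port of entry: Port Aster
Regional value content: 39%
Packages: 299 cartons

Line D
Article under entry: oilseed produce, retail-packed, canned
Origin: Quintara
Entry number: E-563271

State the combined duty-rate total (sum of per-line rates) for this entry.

98%

Line A: oilseed → 05.03; frozen → 05.03.01; in bulk → 05.03.01.01. Scheduled 33%. Lindmar agreement on 05.03.01: not wholly obtained. → 33%.
Line B: fruit → 05.01; fresh → 05.01.01; in bulk → 05.01.01.02. Scheduled 33%. No special measure applies. → 33%.
Line C: grain → 05.02; dried → 05.02.03; for industrial use → 05.02.03.01. Scheduled 6%. Westmoor agreement on 05.03.02.01: 05.02.03.01 not covered. → 6%.
Line D: oilseed → 05.03; canned → 05.03.03; retail-packed → 05.03.03.02. Scheduled 26%. No special measure applies. → 26%.
Sum: 33% + 33% + 6% + 26% = 98%.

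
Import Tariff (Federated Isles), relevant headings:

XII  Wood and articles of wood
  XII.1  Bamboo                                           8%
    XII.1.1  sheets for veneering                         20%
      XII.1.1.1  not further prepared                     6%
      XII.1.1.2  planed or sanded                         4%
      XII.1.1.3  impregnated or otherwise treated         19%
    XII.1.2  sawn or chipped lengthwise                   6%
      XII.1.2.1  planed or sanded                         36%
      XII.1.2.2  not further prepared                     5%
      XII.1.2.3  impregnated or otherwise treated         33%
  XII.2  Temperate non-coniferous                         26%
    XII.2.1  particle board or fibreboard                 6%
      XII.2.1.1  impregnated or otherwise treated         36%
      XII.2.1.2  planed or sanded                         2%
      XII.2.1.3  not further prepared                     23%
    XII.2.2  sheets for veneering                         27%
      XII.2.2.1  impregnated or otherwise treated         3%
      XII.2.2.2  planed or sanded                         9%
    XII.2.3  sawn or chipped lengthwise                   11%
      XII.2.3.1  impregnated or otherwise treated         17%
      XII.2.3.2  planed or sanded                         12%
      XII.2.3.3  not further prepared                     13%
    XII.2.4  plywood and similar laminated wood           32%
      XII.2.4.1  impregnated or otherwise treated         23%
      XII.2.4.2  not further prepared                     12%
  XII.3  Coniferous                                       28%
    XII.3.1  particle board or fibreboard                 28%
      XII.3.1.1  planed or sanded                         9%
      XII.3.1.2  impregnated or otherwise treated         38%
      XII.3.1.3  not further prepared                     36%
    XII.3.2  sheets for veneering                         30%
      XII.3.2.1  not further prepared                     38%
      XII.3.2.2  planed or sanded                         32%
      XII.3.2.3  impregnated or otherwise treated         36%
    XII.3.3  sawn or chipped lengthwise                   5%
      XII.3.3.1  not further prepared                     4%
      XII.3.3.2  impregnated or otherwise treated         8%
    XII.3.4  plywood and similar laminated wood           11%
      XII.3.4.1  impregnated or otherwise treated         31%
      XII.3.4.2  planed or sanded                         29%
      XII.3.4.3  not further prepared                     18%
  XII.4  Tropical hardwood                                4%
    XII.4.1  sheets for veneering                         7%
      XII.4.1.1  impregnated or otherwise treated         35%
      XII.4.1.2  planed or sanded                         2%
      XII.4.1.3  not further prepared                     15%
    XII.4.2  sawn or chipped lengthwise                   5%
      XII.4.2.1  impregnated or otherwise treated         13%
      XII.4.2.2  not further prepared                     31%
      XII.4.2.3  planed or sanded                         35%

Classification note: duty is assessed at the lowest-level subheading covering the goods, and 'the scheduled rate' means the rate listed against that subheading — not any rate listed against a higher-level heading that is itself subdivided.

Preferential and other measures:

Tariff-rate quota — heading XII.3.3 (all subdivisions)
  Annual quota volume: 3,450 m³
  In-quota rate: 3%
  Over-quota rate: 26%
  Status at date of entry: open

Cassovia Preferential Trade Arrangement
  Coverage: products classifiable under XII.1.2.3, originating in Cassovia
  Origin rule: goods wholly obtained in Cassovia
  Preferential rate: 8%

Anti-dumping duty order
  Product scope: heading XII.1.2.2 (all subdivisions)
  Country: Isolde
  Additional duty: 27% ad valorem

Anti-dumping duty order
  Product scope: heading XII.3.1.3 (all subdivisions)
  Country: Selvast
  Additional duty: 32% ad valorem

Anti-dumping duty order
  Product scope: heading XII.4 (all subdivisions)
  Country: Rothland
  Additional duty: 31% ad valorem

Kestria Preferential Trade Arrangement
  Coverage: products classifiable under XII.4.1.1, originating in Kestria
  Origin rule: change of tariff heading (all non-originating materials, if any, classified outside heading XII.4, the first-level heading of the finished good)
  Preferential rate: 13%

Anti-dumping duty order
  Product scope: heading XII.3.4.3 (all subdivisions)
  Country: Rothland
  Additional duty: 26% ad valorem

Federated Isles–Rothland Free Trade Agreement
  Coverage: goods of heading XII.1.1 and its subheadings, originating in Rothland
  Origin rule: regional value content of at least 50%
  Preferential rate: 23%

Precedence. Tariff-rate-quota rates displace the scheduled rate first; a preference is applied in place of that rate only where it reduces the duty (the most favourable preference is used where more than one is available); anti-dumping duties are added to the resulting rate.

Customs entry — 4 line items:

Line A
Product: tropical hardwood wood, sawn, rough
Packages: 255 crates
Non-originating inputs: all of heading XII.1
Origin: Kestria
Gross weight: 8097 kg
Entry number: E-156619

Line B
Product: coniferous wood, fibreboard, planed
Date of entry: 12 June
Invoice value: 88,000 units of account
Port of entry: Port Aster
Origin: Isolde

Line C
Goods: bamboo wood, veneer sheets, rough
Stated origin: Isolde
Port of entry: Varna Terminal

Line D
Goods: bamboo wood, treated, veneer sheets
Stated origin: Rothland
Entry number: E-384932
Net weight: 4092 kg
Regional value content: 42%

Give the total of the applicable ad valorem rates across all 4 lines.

65%

Line A: tropical hardwood → XII.4; sawn → XII.4.2; rough → XII.4.2.2. Scheduled 31%. Kestria agreement on XII.4.1.1: XII.4.2.2 not covered. → 31%.
Line B: coniferous → XII.3; fibreboard → XII.3.1; planed → XII.3.1.1. Scheduled 9%. No special measure applies. → 9%.
Line C: bamboo → XII.1; veneer sheets → XII.1.1; rough → XII.1.1.1. Scheduled 6%. No special measure applies. → 6%.
Line D: bamboo → XII.1; veneer sheets → XII.1.1; treated → XII.1.1.3. Scheduled 19%. Rothland agreement on XII.1.1: RVC < 50%. → 19%.
Sum: 31% + 9% + 6% + 19% = 65%.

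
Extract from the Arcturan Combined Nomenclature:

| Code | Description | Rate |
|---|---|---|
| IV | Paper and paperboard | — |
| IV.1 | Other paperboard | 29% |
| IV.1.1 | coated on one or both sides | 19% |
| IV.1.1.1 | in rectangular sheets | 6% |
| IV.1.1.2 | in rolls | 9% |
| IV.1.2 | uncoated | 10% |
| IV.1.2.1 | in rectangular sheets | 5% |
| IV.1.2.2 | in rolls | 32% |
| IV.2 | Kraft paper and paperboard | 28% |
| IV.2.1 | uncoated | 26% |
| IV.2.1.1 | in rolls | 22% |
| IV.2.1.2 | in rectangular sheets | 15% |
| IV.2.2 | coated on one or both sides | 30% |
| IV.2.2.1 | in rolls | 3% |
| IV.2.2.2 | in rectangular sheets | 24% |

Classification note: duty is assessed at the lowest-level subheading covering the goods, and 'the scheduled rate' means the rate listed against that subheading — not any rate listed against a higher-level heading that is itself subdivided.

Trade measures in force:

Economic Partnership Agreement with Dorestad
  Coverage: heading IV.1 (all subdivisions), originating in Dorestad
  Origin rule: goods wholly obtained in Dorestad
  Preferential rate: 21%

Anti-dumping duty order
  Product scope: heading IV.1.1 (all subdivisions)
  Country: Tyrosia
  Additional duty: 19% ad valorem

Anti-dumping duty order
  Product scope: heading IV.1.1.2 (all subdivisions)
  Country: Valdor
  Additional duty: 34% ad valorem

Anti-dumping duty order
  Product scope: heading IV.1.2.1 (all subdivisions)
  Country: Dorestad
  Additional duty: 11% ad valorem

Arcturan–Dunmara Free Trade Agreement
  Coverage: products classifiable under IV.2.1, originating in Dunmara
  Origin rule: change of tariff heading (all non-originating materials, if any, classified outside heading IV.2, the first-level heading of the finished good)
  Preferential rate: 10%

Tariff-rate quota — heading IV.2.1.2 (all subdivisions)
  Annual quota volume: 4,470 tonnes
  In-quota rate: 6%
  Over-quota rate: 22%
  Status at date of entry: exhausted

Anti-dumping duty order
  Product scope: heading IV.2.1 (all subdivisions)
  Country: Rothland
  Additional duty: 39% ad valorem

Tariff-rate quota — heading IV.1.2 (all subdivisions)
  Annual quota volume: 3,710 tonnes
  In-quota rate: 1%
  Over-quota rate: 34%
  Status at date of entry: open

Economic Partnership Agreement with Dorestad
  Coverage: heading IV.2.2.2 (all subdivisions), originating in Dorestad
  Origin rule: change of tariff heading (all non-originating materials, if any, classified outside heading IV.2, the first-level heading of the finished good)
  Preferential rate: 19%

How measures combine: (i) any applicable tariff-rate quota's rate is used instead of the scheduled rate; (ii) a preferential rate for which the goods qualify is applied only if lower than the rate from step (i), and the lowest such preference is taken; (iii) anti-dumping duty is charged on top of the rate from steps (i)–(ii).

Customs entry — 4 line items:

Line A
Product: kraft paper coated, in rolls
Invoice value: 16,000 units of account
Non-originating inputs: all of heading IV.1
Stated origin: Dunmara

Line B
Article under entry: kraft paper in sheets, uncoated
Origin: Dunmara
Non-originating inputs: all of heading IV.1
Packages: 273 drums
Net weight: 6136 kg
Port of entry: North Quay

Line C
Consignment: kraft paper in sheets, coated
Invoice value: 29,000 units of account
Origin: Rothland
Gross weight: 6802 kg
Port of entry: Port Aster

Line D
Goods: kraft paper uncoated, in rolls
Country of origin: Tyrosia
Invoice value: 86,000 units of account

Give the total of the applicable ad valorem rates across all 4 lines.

59%

Line A: kraft paper → IV.2; coated → IV.2.2; in rolls → IV.2.2.1. Scheduled 3%. Dunmara agreement on IV.2.1: IV.2.2.1 not covered. → 3%.
Line B: kraft paper → IV.2; uncoated → IV.2.1; in sheets → IV.2.1.2. Scheduled 15%. quota on IV.2.1.2 exhausted → over-quota 22%; Dunmara agreement on IV.2.1: CTH met → 10% available; preferential 10%. → 10%.
Line C: kraft paper → IV.2; coated → IV.2.2; in sheets → IV.2.2.2. Scheduled 24%. No special measure applies. → 24%.
Line D: kraft paper → IV.2; uncoated → IV.2.1; in rolls → IV.2.1.1. Scheduled 22%. No special measure applies. → 22%.
Sum: 3% + 10% + 24% + 22% = 59%.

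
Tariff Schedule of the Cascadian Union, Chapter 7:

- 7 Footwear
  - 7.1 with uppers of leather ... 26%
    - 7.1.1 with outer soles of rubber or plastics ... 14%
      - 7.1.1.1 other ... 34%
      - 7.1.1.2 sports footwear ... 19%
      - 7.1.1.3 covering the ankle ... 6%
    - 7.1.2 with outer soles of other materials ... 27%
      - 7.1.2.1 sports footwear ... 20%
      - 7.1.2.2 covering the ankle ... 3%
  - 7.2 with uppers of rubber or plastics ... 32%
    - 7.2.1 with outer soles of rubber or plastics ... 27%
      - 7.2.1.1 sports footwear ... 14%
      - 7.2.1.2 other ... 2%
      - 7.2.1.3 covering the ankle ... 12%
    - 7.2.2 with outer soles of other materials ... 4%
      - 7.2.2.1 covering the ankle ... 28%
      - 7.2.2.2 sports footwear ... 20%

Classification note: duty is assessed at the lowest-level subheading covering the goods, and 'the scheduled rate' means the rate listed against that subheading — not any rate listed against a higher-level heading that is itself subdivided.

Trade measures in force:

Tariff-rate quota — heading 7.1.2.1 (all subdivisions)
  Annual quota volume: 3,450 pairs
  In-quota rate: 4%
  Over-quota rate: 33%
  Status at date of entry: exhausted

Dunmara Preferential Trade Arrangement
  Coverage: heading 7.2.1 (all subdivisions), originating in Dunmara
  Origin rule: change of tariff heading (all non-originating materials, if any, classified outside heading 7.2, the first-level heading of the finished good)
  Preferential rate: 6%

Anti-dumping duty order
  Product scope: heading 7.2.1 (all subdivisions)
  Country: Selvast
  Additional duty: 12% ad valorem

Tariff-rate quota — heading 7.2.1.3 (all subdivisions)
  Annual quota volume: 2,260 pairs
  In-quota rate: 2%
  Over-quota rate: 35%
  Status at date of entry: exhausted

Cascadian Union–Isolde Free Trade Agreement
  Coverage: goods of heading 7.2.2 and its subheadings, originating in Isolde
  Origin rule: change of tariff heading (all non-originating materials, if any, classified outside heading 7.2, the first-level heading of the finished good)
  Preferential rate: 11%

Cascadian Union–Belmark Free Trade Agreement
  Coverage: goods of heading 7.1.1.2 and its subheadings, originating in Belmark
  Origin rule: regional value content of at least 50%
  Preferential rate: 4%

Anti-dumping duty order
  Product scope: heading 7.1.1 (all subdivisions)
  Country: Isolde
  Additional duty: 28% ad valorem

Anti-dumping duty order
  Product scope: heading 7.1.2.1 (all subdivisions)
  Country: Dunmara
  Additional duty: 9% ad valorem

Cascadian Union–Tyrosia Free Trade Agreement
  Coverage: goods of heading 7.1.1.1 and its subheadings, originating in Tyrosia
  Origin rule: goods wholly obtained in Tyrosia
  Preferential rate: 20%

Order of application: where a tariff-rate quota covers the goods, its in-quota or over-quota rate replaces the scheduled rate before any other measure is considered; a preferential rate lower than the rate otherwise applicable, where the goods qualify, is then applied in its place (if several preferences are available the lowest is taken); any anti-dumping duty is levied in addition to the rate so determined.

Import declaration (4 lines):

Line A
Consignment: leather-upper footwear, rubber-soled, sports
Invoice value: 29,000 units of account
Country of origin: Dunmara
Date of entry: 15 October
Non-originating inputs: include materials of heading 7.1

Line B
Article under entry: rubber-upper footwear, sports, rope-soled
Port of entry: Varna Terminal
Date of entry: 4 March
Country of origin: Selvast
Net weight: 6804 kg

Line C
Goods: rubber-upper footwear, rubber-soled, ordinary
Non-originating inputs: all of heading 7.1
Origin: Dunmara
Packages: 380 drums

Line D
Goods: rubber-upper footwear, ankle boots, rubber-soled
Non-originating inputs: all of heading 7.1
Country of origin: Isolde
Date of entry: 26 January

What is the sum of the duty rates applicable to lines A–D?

76%

Line A: leather-upper → 7.1; rubber-soled → 7.1.1; sports → 7.1.1.2. Scheduled 19%. Dunmara agreement on 7.2.1: 7.1.1.2 not covered. → 19%.
Line B: rubber-upper → 7.2; rope-soled → 7.2.2; sports → 7.2.2.2. Scheduled 20%. No special measure applies. → 20%.
Line C: rubber-upper → 7.2; rubber-soled → 7.2.1; ordinary → 7.2.1.2. Scheduled 2%. Dunmara agreement on 7.2.1: CTH met → 6% available; preference 6% not lower than 2% → no reduction. → 2%.
Line D: rubber-upper → 7.2; rubber-soled → 7.2.1; ankle boots → 7.2.1.3. Scheduled 12%. quota on 7.2.1.3 exhausted → over-quota 35%; Isolde agreement on 7.2.2: 7.2.1.3 not covered. → 35%.
Sum: 19% + 20% + 2% + 35% = 76%.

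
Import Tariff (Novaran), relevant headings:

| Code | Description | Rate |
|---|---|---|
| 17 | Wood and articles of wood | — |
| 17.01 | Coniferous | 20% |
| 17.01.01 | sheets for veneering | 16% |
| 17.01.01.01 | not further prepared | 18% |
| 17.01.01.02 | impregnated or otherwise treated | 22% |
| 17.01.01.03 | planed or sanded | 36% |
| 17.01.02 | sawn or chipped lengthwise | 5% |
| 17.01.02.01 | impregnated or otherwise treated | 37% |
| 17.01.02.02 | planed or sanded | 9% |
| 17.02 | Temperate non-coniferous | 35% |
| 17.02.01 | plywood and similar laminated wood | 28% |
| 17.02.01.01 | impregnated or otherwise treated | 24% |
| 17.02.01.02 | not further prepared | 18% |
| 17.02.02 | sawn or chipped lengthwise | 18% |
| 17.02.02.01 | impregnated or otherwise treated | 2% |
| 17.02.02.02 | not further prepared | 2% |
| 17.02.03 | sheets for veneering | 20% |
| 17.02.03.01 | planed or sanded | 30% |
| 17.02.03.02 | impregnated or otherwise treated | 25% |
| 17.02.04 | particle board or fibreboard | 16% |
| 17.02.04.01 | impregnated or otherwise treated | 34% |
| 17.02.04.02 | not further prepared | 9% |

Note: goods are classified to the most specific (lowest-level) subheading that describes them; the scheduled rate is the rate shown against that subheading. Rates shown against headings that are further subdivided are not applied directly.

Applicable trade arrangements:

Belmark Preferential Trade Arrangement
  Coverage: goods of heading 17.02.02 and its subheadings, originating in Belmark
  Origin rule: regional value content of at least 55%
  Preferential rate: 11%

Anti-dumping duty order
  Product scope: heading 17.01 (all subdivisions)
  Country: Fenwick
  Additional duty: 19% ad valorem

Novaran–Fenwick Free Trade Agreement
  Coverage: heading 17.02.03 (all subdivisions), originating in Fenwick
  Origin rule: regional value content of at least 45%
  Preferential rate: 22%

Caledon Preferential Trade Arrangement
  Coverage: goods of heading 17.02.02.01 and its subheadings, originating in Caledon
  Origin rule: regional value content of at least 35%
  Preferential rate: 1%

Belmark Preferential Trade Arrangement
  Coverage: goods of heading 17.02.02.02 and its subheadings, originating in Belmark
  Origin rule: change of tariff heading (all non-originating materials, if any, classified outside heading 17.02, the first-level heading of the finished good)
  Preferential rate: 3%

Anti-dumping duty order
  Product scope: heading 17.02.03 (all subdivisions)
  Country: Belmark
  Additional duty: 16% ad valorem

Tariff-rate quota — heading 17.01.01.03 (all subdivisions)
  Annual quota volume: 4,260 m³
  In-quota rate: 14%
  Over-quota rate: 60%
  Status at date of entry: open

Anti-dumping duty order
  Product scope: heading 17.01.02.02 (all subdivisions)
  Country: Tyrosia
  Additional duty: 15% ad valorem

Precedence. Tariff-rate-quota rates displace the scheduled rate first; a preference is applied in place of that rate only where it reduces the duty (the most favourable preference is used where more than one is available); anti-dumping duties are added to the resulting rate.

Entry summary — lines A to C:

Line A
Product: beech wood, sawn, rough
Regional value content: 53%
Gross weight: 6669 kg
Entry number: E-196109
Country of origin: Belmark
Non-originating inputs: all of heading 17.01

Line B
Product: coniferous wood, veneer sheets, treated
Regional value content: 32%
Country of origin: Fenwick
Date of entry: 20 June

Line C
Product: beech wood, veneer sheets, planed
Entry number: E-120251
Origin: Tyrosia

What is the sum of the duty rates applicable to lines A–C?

Line A: beech → 17.02; sawn → 17.02.02; rough → 17.02.02.02. Scheduled 2%. Belmark agreement on 17.02.02: RVC < 55%; Belmark agreement on 17.02.02.02: CTH met → 3% available; preference 3% not lower than 2% → no reduction. → 2%.
Line B: coniferous → 17.01; veneer sheets → 17.01.01; treated → 17.01.01.02. Scheduled 22%. Fenwick agreement on 17.02.03: 17.01.01.02 not covered; anti-dumping (Fenwick, 17.01): +19%; total 22% + 19% = 41%. → 41%.
Line C: beech → 17.02; veneer sheets → 17.02.03; planed → 17.02.03.01. Scheduled 30%. No special measure applies. → 30%.
Sum: 2% + 41% + 30% = 73%.

73%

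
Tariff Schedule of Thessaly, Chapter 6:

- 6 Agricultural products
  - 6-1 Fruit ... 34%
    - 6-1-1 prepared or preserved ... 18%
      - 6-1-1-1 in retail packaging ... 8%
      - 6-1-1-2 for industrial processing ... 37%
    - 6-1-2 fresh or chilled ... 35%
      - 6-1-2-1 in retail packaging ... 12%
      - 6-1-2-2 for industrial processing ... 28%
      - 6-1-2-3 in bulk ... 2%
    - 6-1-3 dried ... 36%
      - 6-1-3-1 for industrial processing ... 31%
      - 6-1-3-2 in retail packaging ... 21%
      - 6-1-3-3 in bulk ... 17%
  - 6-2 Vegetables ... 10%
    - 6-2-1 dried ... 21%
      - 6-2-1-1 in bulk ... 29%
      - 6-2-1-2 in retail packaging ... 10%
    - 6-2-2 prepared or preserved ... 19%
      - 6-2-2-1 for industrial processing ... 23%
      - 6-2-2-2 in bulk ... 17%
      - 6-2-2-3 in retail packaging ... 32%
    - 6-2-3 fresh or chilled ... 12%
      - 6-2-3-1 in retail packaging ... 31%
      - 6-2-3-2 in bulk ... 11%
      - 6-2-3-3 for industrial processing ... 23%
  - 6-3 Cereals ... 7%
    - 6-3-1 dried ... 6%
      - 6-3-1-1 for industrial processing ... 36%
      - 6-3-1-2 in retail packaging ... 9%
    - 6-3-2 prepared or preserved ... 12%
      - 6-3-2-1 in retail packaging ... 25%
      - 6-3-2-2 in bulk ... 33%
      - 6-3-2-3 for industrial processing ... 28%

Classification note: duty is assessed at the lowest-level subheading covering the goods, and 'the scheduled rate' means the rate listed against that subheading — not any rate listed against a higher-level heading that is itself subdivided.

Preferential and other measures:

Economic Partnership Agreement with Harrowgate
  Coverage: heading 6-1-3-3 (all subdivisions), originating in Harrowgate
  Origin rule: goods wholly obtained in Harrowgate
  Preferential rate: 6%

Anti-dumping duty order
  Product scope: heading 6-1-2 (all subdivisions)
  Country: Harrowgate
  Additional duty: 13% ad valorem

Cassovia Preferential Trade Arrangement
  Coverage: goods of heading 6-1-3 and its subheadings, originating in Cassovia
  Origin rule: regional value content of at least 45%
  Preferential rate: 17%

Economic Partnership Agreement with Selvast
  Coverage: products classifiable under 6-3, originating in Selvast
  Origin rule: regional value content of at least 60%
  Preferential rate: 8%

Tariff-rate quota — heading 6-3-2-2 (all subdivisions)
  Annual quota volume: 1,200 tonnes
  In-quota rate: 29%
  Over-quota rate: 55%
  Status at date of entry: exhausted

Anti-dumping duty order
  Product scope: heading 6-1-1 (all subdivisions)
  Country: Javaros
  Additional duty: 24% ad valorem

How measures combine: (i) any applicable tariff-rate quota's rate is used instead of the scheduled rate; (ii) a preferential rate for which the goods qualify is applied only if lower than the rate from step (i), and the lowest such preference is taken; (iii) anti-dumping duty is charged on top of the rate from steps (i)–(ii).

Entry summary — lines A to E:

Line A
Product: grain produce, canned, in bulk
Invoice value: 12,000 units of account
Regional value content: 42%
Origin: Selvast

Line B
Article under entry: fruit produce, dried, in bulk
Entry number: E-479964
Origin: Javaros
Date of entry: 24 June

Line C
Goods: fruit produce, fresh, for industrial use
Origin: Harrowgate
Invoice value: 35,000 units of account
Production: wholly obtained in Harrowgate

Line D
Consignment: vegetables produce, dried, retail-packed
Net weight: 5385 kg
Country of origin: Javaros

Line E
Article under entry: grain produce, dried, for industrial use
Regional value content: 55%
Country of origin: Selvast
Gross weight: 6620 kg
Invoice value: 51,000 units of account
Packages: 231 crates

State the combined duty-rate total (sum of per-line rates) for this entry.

Line A: grain → 6-3; canned → 6-3-2; in bulk → 6-3-2-2. Scheduled 33%. quota on 6-3-2-2 exhausted → over-quota 55%; Selvast agreement on 6-3: RVC < 60%. → 55%.
Line B: fruit → 6-1; dried → 6-1-3; in bulk → 6-1-3-3. Scheduled 17%. No special measure applies. → 17%.
Line C: fruit → 6-1; fresh → 6-1-2; for industrial use → 6-1-2-2. Scheduled 28%. Harrowgate agreement on 6-1-3-3: 6-1-2-2 not covered; anti-dumping (Harrowgate, 6-1-2): +13%; total 28% + 13% = 41%. → 41%.
Line D: vegetables → 6-2; dried → 6-2-1; retail-packed → 6-2-1-2. Scheduled 10%. No special measure applies. → 10%.
Line E: grain → 6-3; dried → 6-3-1; for industrial use → 6-3-1-1. Scheduled 36%. Selvast agreement on 6-3: RVC < 60%. → 36%.
Sum: 55% + 17% + 41% + 10% + 36% = 159%.

159%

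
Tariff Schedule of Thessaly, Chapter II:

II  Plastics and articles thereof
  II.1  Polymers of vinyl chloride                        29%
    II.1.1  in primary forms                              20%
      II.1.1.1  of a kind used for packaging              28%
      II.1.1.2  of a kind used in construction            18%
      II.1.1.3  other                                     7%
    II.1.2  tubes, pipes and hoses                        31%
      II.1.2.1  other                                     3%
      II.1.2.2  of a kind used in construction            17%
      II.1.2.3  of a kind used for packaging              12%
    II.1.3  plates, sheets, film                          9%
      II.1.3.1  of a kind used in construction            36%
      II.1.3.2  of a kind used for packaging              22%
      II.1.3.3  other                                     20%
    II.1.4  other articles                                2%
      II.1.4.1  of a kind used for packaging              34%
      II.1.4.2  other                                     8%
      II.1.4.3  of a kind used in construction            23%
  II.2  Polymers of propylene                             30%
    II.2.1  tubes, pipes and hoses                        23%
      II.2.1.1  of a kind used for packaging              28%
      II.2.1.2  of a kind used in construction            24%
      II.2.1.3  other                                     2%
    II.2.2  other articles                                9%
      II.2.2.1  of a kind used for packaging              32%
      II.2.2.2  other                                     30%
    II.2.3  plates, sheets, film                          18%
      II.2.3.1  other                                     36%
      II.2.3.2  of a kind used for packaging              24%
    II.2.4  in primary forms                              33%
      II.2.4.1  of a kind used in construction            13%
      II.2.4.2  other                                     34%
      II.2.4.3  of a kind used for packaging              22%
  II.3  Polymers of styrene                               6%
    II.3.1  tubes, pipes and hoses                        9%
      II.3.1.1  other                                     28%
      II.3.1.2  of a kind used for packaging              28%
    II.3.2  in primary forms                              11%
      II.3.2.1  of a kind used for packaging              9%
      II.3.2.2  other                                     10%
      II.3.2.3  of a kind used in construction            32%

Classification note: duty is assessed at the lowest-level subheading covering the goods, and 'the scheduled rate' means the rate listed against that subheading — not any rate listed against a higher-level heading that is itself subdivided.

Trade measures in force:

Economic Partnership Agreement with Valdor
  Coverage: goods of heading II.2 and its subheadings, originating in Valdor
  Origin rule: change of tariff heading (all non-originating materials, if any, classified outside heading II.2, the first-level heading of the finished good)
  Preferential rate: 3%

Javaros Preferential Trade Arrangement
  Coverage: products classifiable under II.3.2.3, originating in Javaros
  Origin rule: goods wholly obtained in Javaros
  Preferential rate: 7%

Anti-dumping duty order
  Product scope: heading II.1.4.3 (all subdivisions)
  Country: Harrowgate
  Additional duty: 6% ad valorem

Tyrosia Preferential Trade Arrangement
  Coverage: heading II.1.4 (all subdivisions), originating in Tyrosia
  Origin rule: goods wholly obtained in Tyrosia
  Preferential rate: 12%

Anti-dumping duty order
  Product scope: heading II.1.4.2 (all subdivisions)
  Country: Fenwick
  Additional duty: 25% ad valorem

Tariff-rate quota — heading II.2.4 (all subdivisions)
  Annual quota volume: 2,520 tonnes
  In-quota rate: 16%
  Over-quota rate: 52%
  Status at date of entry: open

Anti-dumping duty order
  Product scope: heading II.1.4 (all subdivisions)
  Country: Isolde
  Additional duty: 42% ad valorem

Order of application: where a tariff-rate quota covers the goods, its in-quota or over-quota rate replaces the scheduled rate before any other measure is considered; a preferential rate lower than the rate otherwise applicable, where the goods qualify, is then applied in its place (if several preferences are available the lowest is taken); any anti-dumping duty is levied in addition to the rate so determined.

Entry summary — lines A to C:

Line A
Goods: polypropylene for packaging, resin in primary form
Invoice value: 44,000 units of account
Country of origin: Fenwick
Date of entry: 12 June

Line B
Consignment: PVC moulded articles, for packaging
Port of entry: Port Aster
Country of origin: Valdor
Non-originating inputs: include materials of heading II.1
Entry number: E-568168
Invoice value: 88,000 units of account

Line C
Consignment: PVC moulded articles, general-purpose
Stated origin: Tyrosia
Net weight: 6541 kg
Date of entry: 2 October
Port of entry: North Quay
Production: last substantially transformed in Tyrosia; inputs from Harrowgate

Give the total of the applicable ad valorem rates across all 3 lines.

Line A: polypropylene → II.2; resin in primary form → II.2.4; for packaging → II.2.4.3. Scheduled 22%. quota on II.2.4 open → in-quota 16%. → 16%.
Line B: PVC → II.1; moulded articles → II.1.4; for packaging → II.1.4.1. Scheduled 34%. Valdor agreement on II.2: II.1.4.1 not covered. → 34%.
Line C: PVC → II.1; moulded articles → II.1.4; general-purpose → II.1.4.2. Scheduled 8%. Tyrosia agreement on II.1.4: not wholly obtained. → 8%.
Sum: 16% + 34% + 8% = 58%.

58%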